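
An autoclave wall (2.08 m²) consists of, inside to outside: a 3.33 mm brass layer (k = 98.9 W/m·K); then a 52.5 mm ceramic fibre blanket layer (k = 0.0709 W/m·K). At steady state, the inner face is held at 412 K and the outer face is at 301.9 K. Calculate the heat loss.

Series thermal resistances, inner to outer:
  R_brass = L/(kA) = 0.00333/(98.9·2.08) = 1.619×10^-5 K/W
  R_ceramic fibre blanket = L/(kA) = 0.0525/(0.0709·2.08) = 0.3560 K/W
ΣR = 1.619×10^-5 + 0.3560 = 0.3560 K/W
Q = ΔT/ΣR = (412 K − 301.9 K)/0.3560 = 309 W

Q = 309 W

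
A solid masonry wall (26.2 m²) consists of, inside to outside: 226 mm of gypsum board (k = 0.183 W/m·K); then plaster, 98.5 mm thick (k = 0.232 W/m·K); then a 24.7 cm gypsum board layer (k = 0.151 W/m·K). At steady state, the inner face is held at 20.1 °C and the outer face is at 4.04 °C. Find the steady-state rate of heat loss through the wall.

Series thermal resistances, inner to outer:
  R_gypsum board = L/(kA) = 0.226/(0.183·26.2) = 0.04714 K/W
  R_plaster = L/(kA) = 0.0985/(0.232·26.2) = 0.01620 K/W
  R_gypsum board = L/(kA) = 0.247/(0.151·26.2) = 0.06243 K/W
ΣR = 0.04714 + 0.01620 + 0.06243 = 0.1258 K/W
Q = ΔT/ΣR = (20.1 °C − 4.04 °C)/0.1258 = 128 W

Q = 128 W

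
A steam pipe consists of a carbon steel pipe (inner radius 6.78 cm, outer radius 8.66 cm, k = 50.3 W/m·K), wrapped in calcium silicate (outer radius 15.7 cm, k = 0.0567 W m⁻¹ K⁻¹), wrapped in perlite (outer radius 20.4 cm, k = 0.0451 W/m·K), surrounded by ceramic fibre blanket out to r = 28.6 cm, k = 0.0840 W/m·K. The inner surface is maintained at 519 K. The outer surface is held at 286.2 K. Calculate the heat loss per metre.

Q' = 72.0 W/m

Treat each layer as a resistance in series:
  R'_carbon steel = ln(0.0866/0.0678)/(2πk) = 0.2447/(2π·50.3) = 7.744×10^-4 m·K/W
  R'_calcium silicate = ln(0.157/0.0866)/(2πk) = 0.5949/(2π·0.0567) = 1.670 m·K/W
  R'_perlite = ln(0.204/0.157)/(2πk) = 0.2619/(2π·0.0451) = 0.9241 m·K/W
  R'_ceramic fibre blanket = ln(0.286/0.204)/(2πk) = 0.3379/(2π·0.0840) = 0.6402 m·K/W
ΣR = 7.744×10^-4 + 1.670 + 0.9241 + 0.6402 = 3.235 m·K/W
Q' = ΔT/ΣR = (519 K − 286.2 K)/3.235 = 72.0 W/m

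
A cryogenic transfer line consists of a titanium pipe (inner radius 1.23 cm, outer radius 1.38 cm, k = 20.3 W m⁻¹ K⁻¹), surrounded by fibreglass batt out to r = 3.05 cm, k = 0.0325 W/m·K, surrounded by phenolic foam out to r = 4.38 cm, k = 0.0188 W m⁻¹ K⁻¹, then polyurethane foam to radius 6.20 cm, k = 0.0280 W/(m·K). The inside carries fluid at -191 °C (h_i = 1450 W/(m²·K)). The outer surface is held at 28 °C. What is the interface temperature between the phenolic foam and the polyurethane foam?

Treat each layer as a resistance in series:
  R'_conv,in = 1/(2πr h) = 1/(2π·0.0123·1450) = 0.008924 m·K/W
  R'_titanium = ln(0.0138/0.0123)/(2πk) = 0.1151/(2π·20.3) = 9.022×10^-4 m·K/W
  R'_fibreglass batt = ln(0.0305/0.0138)/(2πk) = 0.7931/(2π·0.0325) = 3.884 m·K/W
  R'_phenolic foam = ln(0.0438/0.0305)/(2πk) = 0.3619/(2π·0.0188) = 3.064 m·K/W
  R'_polyurethane foam = ln(0.0620/0.0438)/(2πk) = 0.3475/(2π·0.0280) = 1.975 m·K/W
ΣR = 0.008924 + 9.022×10^-4 + 3.884 + 3.064 + 1.975 = 8.933 m·K/W
Q' = ΔT/ΣR = (-191 °C − 28 °C)/8.933 = -24.52 W/m
From the inner boundary to the phenolic foam/polyurethane foam interface, ΣR_partial = 6.958 m·K/W.
T_interface = T_in − Q'·ΣR_partial = -191 °C − (-24.52)(6.958) = -20.4 °C

T = -20.4 °C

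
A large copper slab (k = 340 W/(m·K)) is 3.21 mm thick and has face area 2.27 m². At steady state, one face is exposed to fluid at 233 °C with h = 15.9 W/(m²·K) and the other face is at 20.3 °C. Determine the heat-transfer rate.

Q = 7680 W

Treat each layer as a resistance in series:
  R_conv,in = 1/(hA) = 1/(15.9·2.27) = 0.02771 K/W
  R_copper = L/(kA) = 0.00321/(340·2.27) = 4.159×10^-6 K/W
ΣR = 0.02771 + 4.159×10^-6 = 0.02771 K/W
Q = ΔT/ΣR = (233 °C − 20.3 °C)/0.02771 = 7680 W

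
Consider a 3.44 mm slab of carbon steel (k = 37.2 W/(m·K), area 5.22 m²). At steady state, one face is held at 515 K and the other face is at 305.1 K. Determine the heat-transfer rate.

Q = kA·ΔT/L = 37.2 × 5.22 × |515 K − 305.1 K| / 0.00344 = 1.18×10^7 W

Q = 11800 kW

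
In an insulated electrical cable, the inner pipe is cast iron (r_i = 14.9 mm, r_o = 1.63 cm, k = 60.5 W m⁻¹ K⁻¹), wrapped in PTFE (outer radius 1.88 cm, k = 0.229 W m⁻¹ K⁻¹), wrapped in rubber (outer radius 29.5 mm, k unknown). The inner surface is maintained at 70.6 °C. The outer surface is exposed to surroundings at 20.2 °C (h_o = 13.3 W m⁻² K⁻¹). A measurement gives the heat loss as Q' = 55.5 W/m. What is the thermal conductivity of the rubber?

ΣR = ΔT/Q' = |70.6 − 20.2|/55.5 = 0.9081 m·K/W
Known resistances:
  R'_cast iron = ln(0.0163/0.0149)/(2πk) = 0.08980/(2π·60.5) = 2.362×10^-4 m·K/W
  R'_PTFE = ln(0.0188/0.0163)/(2πk) = 0.1427/(2π·0.229) = 0.09917 m·K/W
  R'_conv,out = 1/(2πr h) = 1/(2π·0.0295·13.3) = 0.4056 m·K/W
R_rubber = ΣR − ΣR_known = 0.9081 − 0.5050 = 0.4031 m·K/W
ln(r₂/r₁)/(2πk) = 0.4031 ⇒ k = 0.4505/(2π·0.4031) = 0.178 W/m·K

k = 0.178 W/m·K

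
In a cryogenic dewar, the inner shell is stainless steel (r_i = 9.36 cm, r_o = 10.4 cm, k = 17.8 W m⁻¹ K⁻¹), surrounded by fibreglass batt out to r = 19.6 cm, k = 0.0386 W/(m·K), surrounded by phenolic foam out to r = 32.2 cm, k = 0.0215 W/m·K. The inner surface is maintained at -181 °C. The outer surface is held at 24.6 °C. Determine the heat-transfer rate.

Treat each layer as a resistance in series:
  R_stainless steel = (1/0.0936 − 1/0.104)/(4πk) = 1.068/(4π·17.8) = 0.004776 K/W
  R_fibreglass batt = (1/0.104 − 1/0.196)/(4πk) = 4.513/(4π·0.0386) = 9.305 K/W
  R_phenolic foam = (1/0.196 − 1/0.322)/(4πk) = 1.996/(4π·0.0215) = 7.389 K/W
ΣR = 0.004776 + 9.305 + 7.389 = 16.70 K/W
Q = ΔT/ΣR = (-181 °C − 24.6 °C)/16.70 = -12.3 W
(Negative Q ⇒ heat flows inward; heat gain = 12.3 W.)

Q = 12.3 W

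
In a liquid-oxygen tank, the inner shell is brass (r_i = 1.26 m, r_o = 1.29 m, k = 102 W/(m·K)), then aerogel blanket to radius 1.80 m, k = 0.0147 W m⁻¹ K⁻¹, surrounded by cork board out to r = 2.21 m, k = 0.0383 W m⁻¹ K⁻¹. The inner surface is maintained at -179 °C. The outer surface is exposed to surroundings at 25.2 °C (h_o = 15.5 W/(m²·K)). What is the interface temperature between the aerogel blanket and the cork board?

Series thermal resistances, inner to outer:
  R_brass = (1/1.26 − 1/1.29)/(4πk) = 0.01846/(4π·102) = 1.440×10^-5 K/W
  R_aerogel blanket = (1/1.29 − 1/1.80)/(4πk) = 0.2196/(4π·0.0147) = 1.189 K/W
  R_cork board = (1/1.80 − 1/2.21)/(4πk) = 0.1031/(4π·0.0383) = 0.2141 K/W
  R_conv,out = 1/(4πr²h) = 1/(4π·2.21²·15.5) = 0.001051 K/W
ΣR = 1.440×10^-5 + 1.189 + 0.2141 + 0.001051 = 1.404 K/W
Q = ΔT/ΣR = (-179 °C − 25.2 °C)/1.404 = -145.4 W
From the inner boundary to the aerogel blanket/cork board interface, ΣR_partial = 1.189 K/W.
T_interface = T_in − Q·ΣR_partial = -179 °C − (-145.4)(1.189) = -6.1 °C

T = -6.1 °C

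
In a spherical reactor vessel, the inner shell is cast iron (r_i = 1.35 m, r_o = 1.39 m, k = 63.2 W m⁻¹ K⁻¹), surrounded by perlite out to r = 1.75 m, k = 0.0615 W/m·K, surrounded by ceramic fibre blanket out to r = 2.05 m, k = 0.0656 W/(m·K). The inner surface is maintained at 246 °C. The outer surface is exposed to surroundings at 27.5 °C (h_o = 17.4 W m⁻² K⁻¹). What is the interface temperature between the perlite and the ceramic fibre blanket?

Series thermal resistances, inner to outer:
  R_cast iron = (1/1.35 − 1/1.39)/(4πk) = 0.02132/(4π·63.2) = 2.684×10^-5 K/W
  R_perlite = (1/1.39 − 1/1.75)/(4πk) = 0.1480/(4π·0.0615) = 0.1915 K/W
  R_ceramic fibre blanket = (1/1.75 − 1/2.05)/(4πk) = 0.08362/(4π·0.0656) = 0.1014 K/W
  R_conv,out = 1/(4πr²h) = 1/(4π·2.05²·17.4) = 0.001088 K/W
ΣR = 2.684×10^-5 + 0.1915 + 0.1014 + 0.001088 = 0.2940 K/W
Q = ΔT/ΣR = (246 °C − 27.5 °C)/0.2940 = 743.2 W
From the inner boundary to the perlite/ceramic fibre blanket interface, ΣR_partial = 0.1915 K/W.
T_interface = T_in − Q·ΣR_partial = 246 °C − (743.2)(0.1915) = 104 °C

T = 104 °C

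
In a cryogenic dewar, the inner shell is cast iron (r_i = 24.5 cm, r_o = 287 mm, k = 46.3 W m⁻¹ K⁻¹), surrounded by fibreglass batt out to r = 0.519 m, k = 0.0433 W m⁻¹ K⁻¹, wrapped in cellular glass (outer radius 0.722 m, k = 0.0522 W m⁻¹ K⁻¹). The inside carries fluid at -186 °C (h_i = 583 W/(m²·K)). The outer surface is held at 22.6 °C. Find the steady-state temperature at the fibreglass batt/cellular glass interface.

Treat each layer as a resistance in series:
  R_conv,in = 1/(4πr²h) = 1/(4π·0.245²·583) = 0.002274 K/W
  R_cast iron = (1/0.245 − 1/0.287)/(4πk) = 0.5973/(4π·46.3) = 0.001027 K/W
  R_fibreglass batt = (1/0.287 − 1/0.519)/(4πk) = 1.558/(4π·0.0433) = 2.862 K/W
  R_cellular glass = (1/0.519 − 1/0.722)/(4πk) = 0.5417/(4π·0.0522) = 0.8259 K/W
ΣR = 0.002274 + 0.001027 + 2.862 + 0.8259 = 3.691 K/W
Q = ΔT/ΣR = (-186 °C − 22.6 °C)/3.691 = -56.52 W
From the inner boundary to the fibreglass batt/cellular glass interface, ΣR_partial = 2.865 K/W.
T_interface = T_in − Q·ΣR_partial = -186 °C − (-56.52)(2.865) = -24.1 °C

T = -24.1 °C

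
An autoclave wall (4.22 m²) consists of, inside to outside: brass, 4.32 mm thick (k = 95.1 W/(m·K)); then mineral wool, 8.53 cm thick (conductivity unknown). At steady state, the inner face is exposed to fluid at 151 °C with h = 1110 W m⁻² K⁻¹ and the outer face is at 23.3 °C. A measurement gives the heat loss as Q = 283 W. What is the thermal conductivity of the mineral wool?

ΣR = ΔT/Q = |151 − 23.3|/283 = 0.4512 K/W
Known resistances:
  R_conv,in = 1/(hA) = 1/(1110·4.22) = 2.135×10^-4 K/W
  R_brass = L/(kA) = 0.00432/(95.1·4.22) = 1.076×10^-5 K/W
R_mineral wool = ΣR − ΣR_known = 0.4512 − 2.243×10^-4 = 0.4510 K/W
L/(kA) = 0.4510 ⇒ k = 0.0853/(0.4510·4.22) = 0.0448 W/m·K

k = 0.0448 W/m·K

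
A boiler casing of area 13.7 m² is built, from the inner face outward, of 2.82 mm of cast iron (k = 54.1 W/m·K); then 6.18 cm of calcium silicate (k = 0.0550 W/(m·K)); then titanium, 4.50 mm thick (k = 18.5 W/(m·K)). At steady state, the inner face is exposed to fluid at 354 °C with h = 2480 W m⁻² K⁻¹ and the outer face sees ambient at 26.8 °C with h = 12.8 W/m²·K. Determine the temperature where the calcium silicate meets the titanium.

Resistance network (inner→outer):
  R_conv,in = 1/(hA) = 1/(2480·13.7) = 2.943×10^-5 K/W
  R_cast iron = L/(kA) = 0.00282/(54.1·13.7) = 3.805×10^-6 K/W
  R_calcium silicate = L/(kA) = 0.0618/(0.0550·13.7) = 0.08202 K/W
  R_titanium = L/(kA) = 0.00450/(18.5·13.7) = 1.775×10^-5 K/W
  R_conv,out = 1/(hA) = 1/(12.8·13.7) = 0.005703 K/W
ΣR = 2.943×10^-5 + 3.805×10^-6 + 0.08202 + 1.775×10^-5 + 0.005703 = 0.08777 K/W
Q = ΔT/ΣR = (354 °C − 26.8 °C)/0.08777 = 3728 W
From the inner boundary to the calcium silicate/titanium interface, ΣR_partial = 0.08205 K/W.
T_interface = T_in − Q·ΣR_partial = 354 °C − (3728)(0.08205) = 48.1 °C

T = 48.1 °C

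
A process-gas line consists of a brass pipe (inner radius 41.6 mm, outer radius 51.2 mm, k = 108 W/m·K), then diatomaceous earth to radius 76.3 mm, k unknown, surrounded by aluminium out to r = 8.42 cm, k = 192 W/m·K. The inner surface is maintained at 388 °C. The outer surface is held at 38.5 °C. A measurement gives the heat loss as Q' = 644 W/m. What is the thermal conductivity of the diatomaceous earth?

ΣR = ΔT/Q' = |388 − 38.5|/644 = 0.5427 m·K/W
Known resistances:
  R'_brass = ln(0.0512/0.0416)/(2πk) = 0.2076/(2π·108) = 3.060×10^-4 m·K/W
  R'_aluminium = ln(0.0842/0.0763)/(2πk) = 0.09852/(2π·192) = 8.167×10^-5 m·K/W
R_diatomaceous earth = ΣR − ΣR_known = 0.5427 − 3.877×10^-4 = 0.5423 m·K/W
ln(r₂/r₁)/(2πk) = 0.5423 ⇒ k = 0.3989/(2π·0.5423) = 0.117 W/m·K

k = 0.117 W/m·K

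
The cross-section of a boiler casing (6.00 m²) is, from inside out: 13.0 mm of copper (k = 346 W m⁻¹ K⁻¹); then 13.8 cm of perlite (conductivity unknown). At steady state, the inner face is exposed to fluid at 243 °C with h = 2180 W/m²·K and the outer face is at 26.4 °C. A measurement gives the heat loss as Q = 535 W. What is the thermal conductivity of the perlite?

ΣR = ΔT/Q = |243 − 26.4|/535 = 0.4049 K/W
Known resistances:
  R_conv,in = 1/(hA) = 1/(2180·6.00) = 7.645×10^-5 K/W
  R_copper = L/(kA) = 0.0130/(346·6.00) = 6.262×10^-6 K/W
R_perlite = ΣR − ΣR_known = 0.4049 − 8.271×10^-5 = 0.4048 K/W
L/(kA) = 0.4048 ⇒ k = 0.138/(0.4048·6.00) = 0.0568 W/m·K

k = 0.0568 W/m·K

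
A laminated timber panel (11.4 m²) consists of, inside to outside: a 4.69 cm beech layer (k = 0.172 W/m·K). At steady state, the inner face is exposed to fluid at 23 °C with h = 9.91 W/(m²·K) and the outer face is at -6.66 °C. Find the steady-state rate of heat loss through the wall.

Q = 905 W

Treat each layer as a resistance in series:
  R_conv,in = 1/(hA) = 1/(9.91·11.4) = 0.008852 K/W
  R_beech = L/(kA) = 0.0469/(0.172·11.4) = 0.02392 K/W
ΣR = 0.008852 + 0.02392 = 0.03277 K/W
Q = ΔT/ΣR = (23 °C − -6.66 °C)/0.03277 = 905 W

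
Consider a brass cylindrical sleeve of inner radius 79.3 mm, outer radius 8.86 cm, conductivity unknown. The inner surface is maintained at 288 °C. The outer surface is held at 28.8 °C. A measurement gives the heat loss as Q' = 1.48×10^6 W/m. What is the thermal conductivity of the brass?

ΣR = ΔT/Q' = |288 − 28.8|/1.48×10^6 = 1.751×10^-4 m·K/W
ln(r₂/r₁)/(2πk) = 1.751×10^-4 ⇒ k = 0.1109/(2π·1.751×10^-4) = 101 W/m·K

k = 101 W/m·K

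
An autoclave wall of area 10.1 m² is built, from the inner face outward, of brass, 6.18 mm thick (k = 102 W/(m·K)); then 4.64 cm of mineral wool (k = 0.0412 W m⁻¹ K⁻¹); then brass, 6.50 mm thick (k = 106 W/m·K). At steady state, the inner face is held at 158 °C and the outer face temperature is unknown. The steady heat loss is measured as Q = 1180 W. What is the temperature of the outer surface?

T_out = 26.4 °C

Sum the resistances:
  R_brass = L/(kA) = 0.00618/(102·10.1) = 5.999×10^-6 K/W
  R_mineral wool = L/(kA) = 0.0464/(0.0412·10.1) = 0.1115 K/W
  R_brass = L/(kA) = 0.00650/(106·10.1) = 6.071×10^-6 K/W
ΣR = 0.1115 K/W
ΔT = Q·ΣR = 1180 × 0.1115 = 131.6 K
Heat flows outward, so T_out = T_in − ΔT = 158 − 131.6 = 26.4 °C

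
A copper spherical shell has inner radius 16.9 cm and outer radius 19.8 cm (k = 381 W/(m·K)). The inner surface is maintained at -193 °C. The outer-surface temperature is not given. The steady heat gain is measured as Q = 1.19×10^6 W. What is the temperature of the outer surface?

T_out = 22.4 °C

Sum the resistances:
  R_copper = (1/0.169 − 1/0.198)/(4πk) = 0.8667/(4π·381) = 1.810×10^-4 K/W
ΣR = 1.810×10^-4 K/W
ΔT = Q·ΣR = 1.19×10^6 × 1.810×10^-4 = 215.4 K
Heat flows inward, so T_out = T_in + ΔT = -193 + 215.4 = 22.4 °C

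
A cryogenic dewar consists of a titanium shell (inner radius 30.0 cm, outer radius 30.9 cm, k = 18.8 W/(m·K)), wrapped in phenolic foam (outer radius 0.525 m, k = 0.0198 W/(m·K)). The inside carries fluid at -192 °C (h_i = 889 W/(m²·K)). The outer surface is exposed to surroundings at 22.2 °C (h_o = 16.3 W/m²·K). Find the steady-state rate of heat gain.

Q = 39.9 W

Treat each layer as a resistance in series:
  R_conv,in = 1/(4πr²h) = 1/(4π·0.300²·889) = 9.946×10^-4 K/W
  R_titanium = (1/0.300 − 1/0.309)/(4πk) = 0.09709/(4π·18.8) = 4.110×10^-4 K/W
  R_phenolic foam = (1/0.309 − 1/0.525)/(4πk) = 1.331/(4π·0.0198) = 5.351 K/W
  R_conv,out = 1/(4πr²h) = 1/(4π·0.525²·16.3) = 0.01771 K/W
ΣR = 9.946×10^-4 + 4.110×10^-4 + 5.351 + 0.01771 = 5.370 K/W
Q = ΔT/ΣR = (-192 °C − 22.2 °C)/5.370 = -39.9 W
(Negative Q ⇒ heat flows inward; heat gain = 39.9 W.)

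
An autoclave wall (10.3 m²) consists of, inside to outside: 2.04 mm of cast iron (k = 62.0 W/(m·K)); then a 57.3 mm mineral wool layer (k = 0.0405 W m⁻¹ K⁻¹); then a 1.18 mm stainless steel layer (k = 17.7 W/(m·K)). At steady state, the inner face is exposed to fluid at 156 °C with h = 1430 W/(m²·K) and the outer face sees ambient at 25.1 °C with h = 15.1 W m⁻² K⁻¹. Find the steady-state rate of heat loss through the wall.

Q = 910 W

Resistance network (inner→outer):
  R_conv,in = 1/(hA) = 1/(1430·10.3) = 6.789×10^-5 K/W
  R_cast iron = L/(kA) = 0.00204/(62.0·10.3) = 3.194×10^-6 K/W
  R_mineral wool = L/(kA) = 0.0573/(0.0405·10.3) = 0.1374 K/W
  R_stainless steel = L/(kA) = 0.00118/(17.7·10.3) = 6.472×10^-6 K/W
  R_conv,out = 1/(hA) = 1/(15.1·10.3) = 0.006430 K/W
ΣR = 6.789×10^-5 + 3.194×10^-6 + 0.1374 + 6.472×10^-6 + 0.006430 = 0.1439 K/W
Q = ΔT/ΣR = (156 °C − 25.1 °C)/0.1439 = 910 W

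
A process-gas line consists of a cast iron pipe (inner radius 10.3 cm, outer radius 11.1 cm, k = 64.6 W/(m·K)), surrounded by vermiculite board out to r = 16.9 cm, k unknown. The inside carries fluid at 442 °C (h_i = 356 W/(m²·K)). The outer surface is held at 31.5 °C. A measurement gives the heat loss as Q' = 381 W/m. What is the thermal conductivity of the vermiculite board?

k = 0.0624 W/m·K

ΣR = ΔT/Q' = |442 − 31.5|/381 = 1.077 m·K/W
Known resistances:
  R'_conv,in = 1/(2πr h) = 1/(2π·0.103·356) = 0.004340 m·K/W
  R'_cast iron = ln(0.111/0.103)/(2πk) = 0.07480/(2π·64.6) = 1.843×10^-4 m·K/W
R_vermiculite board = ΣR − ΣR_known = 1.077 − 0.004524 = 1.072 m·K/W
ln(r₂/r₁)/(2πk) = 1.072 ⇒ k = 0.4204/(2π·1.072) = 0.0624 W/m·K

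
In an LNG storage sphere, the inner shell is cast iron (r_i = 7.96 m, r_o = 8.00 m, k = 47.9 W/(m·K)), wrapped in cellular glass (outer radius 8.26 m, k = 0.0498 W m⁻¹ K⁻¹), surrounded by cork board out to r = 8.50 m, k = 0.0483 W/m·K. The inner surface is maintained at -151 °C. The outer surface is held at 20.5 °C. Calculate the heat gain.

Resistance network (inner→outer):
  R_cast iron = (1/7.96 − 1/8.00)/(4πk) = 6.281×10^-4/(4π·47.9) = 1.044×10^-6 K/W
  R_cellular glass = (1/8.00 − 1/8.26)/(4πk) = 0.003935/(4π·0.0498) = 0.006287 K/W
  R_cork board = (1/8.26 − 1/8.50)/(4πk) = 0.003418/(4π·0.0483) = 0.005632 K/W
ΣR = 1.044×10^-6 + 0.006287 + 0.005632 = 0.01192 K/W
Q = ΔT/ΣR = (-151 °C − 20.5 °C)/0.01192 = -14400 W
(Negative Q ⇒ heat flows inward; heat gain = 14400 W.)

Q = 14400 W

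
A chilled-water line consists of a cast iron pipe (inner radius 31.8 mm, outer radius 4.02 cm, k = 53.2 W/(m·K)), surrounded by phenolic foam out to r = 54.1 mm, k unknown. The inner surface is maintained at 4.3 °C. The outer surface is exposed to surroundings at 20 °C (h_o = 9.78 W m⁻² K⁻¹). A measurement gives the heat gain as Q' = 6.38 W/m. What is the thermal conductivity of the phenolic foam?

ΣR = ΔT/Q' = |4.3 − 20|/6.38 = 2.461 m·K/W
Known resistances:
  R'_cast iron = ln(0.0402/0.0318)/(2πk) = 0.2344/(2π·53.2) = 7.012×10^-4 m·K/W
  R'_conv,out = 1/(2πr h) = 1/(2π·0.0541·9.78) = 0.3008 m·K/W
R_phenolic foam = ΣR − ΣR_known = 2.461 − 0.3015 = 2.159 m·K/W
ln(r₂/r₁)/(2πk) = 2.159 ⇒ k = 0.2970/(2π·2.159) = 0.0219 W/m·K

k = 0.0219 W/m·K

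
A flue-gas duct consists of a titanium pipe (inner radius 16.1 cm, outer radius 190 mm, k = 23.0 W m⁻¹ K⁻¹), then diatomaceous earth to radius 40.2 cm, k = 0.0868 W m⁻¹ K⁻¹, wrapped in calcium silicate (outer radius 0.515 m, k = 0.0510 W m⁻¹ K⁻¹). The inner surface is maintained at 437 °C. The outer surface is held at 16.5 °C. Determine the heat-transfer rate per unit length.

Resistance network (inner→outer):
  R'_titanium = ln(0.190/0.161)/(2πk) = 0.1656/(2π·23.0) = 0.001146 m·K/W
  R'_diatomaceous earth = ln(0.402/0.190)/(2πk) = 0.7494/(2π·0.0868) = 1.374 m·K/W
  R'_calcium silicate = ln(0.515/0.402)/(2πk) = 0.2477/(2π·0.0510) = 0.7730 m·K/W
ΣR = 0.001146 + 1.374 + 0.7730 = 2.148 m·K/W
Q' = ΔT/ΣR = (437 °C − 16.5 °C)/2.148 = 196 W/m

Q' = 196 W/m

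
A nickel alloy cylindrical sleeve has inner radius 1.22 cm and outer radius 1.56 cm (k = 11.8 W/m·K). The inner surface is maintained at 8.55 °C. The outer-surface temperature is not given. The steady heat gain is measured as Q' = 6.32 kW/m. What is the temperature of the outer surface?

Series resistances:
  R'_nickel alloy = ln(0.0156/0.0122)/(2πk) = 0.2458/(2π·11.8) = 0.003316 m·K/W
ΣR = 0.003316 m·K/W
ΔT = Q'·ΣR = 6320 × 0.003316 = 20.96 K
Heat flows inward, so T_out = T_in + ΔT = 8.55 + 20.96 = 29.5 °C

T_out = 29.5 °C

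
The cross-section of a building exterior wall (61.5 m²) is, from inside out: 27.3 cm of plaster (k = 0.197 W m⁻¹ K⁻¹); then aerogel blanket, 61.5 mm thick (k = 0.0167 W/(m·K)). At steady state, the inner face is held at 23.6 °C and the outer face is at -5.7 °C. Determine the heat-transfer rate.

Q = 356 W

Treat each layer as a resistance in series:
  R_plaster = L/(kA) = 0.273/(0.197·61.5) = 0.02253 K/W
  R_aerogel blanket = L/(kA) = 0.0615/(0.0167·61.5) = 0.05988 K/W
ΣR = 0.02253 + 0.05988 = 0.08241 K/W
Q = ΔT/ΣR = (23.6 °C − -5.7 °C)/0.08241 = 356 W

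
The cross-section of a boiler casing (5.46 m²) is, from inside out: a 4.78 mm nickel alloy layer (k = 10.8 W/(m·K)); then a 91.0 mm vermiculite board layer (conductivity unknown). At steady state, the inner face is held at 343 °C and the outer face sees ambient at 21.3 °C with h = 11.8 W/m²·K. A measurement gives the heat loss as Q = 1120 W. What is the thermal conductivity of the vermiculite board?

k = 0.0614 W/m·K

ΣR = ΔT/Q = |343 − 21.3|/1120 = 0.2872 K/W
Known resistances:
  R_nickel alloy = L/(kA) = 0.00478/(10.8·5.46) = 8.106×10^-5 K/W
  R_conv,out = 1/(hA) = 1/(11.8·5.46) = 0.01552 K/W
R_vermiculite board = ΣR − ΣR_known = 0.2872 − 0.01560 = 0.2716 K/W
L/(kA) = 0.2716 ⇒ k = 0.0910/(0.2716·5.46) = 0.0614 W/m·K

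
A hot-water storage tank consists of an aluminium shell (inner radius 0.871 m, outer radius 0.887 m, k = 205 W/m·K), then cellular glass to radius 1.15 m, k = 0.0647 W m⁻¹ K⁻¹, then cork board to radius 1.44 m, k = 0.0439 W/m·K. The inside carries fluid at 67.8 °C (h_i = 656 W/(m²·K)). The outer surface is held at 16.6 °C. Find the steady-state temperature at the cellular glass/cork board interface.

Series thermal resistances, inner to outer:
  R_conv,in = 1/(4πr²h) = 1/(4π·0.871²·656) = 1.599×10^-4 K/W
  R_aluminium = (1/0.871 − 1/0.887)/(4πk) = 0.02071/(4π·205) = 8.039×10^-6 K/W
  R_cellular glass = (1/0.887 − 1/1.15)/(4πk) = 0.2578/(4π·0.0647) = 0.3171 K/W
  R_cork board = (1/1.15 − 1/1.44)/(4πk) = 0.1751/(4π·0.0439) = 0.3174 K/W
ΣR = 1.599×10^-4 + 8.039×10^-6 + 0.3171 + 0.3174 = 0.6347 K/W
Q = ΔT/ΣR = (67.8 °C − 16.6 °C)/0.6347 = 80.67 W
From the inner boundary to the cellular glass/cork board interface, ΣR_partial = 0.3173 K/W.
T_interface = T_in − Q·ΣR_partial = 67.8 °C − (80.67)(0.3173) = 42.2 °C

T = 42.2 °C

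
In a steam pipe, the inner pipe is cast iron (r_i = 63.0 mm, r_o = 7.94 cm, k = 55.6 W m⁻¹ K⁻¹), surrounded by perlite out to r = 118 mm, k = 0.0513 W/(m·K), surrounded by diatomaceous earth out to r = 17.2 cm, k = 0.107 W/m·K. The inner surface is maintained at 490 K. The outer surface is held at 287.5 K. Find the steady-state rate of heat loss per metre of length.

Q' = 113 W/m

Series thermal resistances, inner to outer:
  R'_cast iron = ln(0.0794/0.0630)/(2πk) = 0.2314/(2π·55.6) = 6.623×10^-4 m·K/W
  R'_perlite = ln(0.118/0.0794)/(2πk) = 0.3962/(2π·0.0513) = 1.229 m·K/W
  R'_diatomaceous earth = ln(0.172/0.118)/(2πk) = 0.3768/(2π·0.107) = 0.5605 m·K/W
ΣR = 6.623×10^-4 + 1.229 + 0.5605 = 1.790 m·K/W
Q' = ΔT/ΣR = (490 K − 287.5 K)/1.790 = 113 W/m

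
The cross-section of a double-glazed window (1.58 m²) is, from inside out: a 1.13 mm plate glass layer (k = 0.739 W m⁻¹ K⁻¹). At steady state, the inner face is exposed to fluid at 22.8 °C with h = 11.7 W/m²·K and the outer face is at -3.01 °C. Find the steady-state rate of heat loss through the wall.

Q = 469 W

Treat each layer as a resistance in series:
  R_conv,in = 1/(hA) = 1/(11.7·1.58) = 0.05409 K/W
  R_plate glass = L/(kA) = 0.00113/(0.739·1.58) = 9.678×10^-4 K/W
ΣR = 0.05409 + 9.678×10^-4 = 0.05506 K/W
Q = ΔT/ΣR = (22.8 °C − -3.01 °C)/0.05506 = 469 W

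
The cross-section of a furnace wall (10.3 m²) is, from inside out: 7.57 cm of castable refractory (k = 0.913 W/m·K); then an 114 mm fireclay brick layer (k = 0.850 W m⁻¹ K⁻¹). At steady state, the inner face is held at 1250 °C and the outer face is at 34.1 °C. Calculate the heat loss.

Q = 57700 W

Resistance network (inner→outer):
  R_castable refractory = L/(kA) = 0.0757/(0.913·10.3) = 0.008050 K/W
  R_fireclay brick = L/(kA) = 0.114/(0.850·10.3) = 0.01302 K/W
ΣR = 0.008050 + 0.01302 = 0.02107 K/W
Q = ΔT/ΣR = (1250 °C − 34.1 °C)/0.02107 = 57700 W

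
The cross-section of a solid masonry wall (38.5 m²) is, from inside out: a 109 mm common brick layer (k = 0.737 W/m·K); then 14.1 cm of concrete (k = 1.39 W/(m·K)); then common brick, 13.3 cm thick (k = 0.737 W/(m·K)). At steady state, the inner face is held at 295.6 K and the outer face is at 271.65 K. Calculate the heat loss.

Q = 2.15 kW

Resistance network (inner→outer):
  R_common brick = L/(kA) = 0.109/(0.737·38.5) = 0.003841 K/W
  R_concrete = L/(kA) = 0.141/(1.39·38.5) = 0.002635 K/W
  R_common brick = L/(kA) = 0.133/(0.737·38.5) = 0.004687 K/W
ΣR = 0.003841 + 0.002635 + 0.004687 = 0.01116 K/W
Q = ΔT/ΣR = (295.6 K − 271.65 K)/0.01116 = 2150 W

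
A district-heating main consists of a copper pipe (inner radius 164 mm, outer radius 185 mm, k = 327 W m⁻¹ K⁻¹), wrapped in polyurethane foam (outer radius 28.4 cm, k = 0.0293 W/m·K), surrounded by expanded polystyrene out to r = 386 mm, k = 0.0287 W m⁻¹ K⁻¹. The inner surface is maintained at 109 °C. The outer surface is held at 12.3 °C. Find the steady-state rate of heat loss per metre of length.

Q' = 24.0 W/m

Resistance network (inner→outer):
  R'_copper = ln(0.185/0.164)/(2πk) = 0.1205/(2π·327) = 5.864×10^-5 m·K/W
  R'_polyurethane foam = ln(0.284/0.185)/(2πk) = 0.4286/(2π·0.0293) = 2.328 m·K/W
  R'_expanded polystyrene = ln(0.386/0.284)/(2πk) = 0.3069/(2π·0.0287) = 1.702 m·K/W
ΣR = 5.864×10^-5 + 2.328 + 1.702 = 4.030 m·K/W
Q' = ΔT/ΣR = (109 °C − 12.3 °C)/4.030 = 24.0 W/m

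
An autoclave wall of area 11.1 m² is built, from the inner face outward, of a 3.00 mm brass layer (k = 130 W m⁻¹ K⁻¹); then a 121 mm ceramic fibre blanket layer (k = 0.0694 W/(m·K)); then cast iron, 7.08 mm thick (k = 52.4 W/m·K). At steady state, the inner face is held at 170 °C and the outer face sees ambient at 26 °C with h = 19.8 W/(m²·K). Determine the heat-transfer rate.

Q = 891 W

Resistance network (inner→outer):
  R_brass = L/(kA) = 0.00300/(130·11.1) = 2.079×10^-6 K/W
  R_ceramic fibre blanket = L/(kA) = 0.121/(0.0694·11.1) = 0.1571 K/W
  R_cast iron = L/(kA) = 0.00708/(52.4·11.1) = 1.217×10^-5 K/W
  R_conv,out = 1/(hA) = 1/(19.8·11.1) = 0.004550 K/W
ΣR = 2.079×10^-6 + 0.1571 + 1.217×10^-5 + 0.004550 = 0.1617 K/W
Q = ΔT/ΣR = (170 °C − 26 °C)/0.1617 = 891 W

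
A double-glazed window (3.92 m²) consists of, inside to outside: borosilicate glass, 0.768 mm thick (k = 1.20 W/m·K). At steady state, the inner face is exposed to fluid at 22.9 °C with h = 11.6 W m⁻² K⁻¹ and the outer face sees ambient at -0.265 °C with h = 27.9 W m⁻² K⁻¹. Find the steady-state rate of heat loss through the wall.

Q = 740 W

Series thermal resistances, inner to outer:
  R_conv,in = 1/(hA) = 1/(11.6·3.92) = 0.02199 K/W
  R_borosilicate glass = L/(kA) = 7.68×10^-4/(1.20·3.92) = 1.633×10^-4 K/W
  R_conv,out = 1/(hA) = 1/(27.9·3.92) = 0.009143 K/W
ΣR = 0.02199 + 1.633×10^-4 + 0.009143 = 0.03130 K/W
Q = ΔT/ΣR = (22.9 °C − -0.265 °C)/0.03130 = 740 W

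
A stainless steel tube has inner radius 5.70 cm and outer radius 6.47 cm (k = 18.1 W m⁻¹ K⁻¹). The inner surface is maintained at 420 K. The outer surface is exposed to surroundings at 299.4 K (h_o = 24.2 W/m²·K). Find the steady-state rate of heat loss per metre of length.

Treat each layer as a resistance in series:
  R'_stainless steel = ln(0.0647/0.0570)/(2πk) = 0.1267/(2π·18.1) = 0.001114 m·K/W
  R'_conv,out = 1/(2πr h) = 1/(2π·0.0647·24.2) = 0.1016 m·K/W
ΣR = 0.001114 + 0.1016 = 0.1027 m·K/W
Q' = ΔT/ΣR = (420 K − 299.4 K)/0.1027 = 1170 W/m

Q' = 1170 W/m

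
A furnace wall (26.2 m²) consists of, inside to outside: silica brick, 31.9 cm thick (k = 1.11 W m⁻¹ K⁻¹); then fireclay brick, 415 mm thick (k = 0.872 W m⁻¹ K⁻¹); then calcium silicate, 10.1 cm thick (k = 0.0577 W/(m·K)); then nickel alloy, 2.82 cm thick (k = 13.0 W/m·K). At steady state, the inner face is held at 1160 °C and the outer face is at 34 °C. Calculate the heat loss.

Q = 11.7 kW

Resistance network (inner→outer):
  R_silica brick = L/(kA) = 0.319/(1.11·26.2) = 0.01097 K/W
  R_fireclay brick = L/(kA) = 0.415/(0.872·26.2) = 0.01816 K/W
  R_calcium silicate = L/(kA) = 0.101/(0.0577·26.2) = 0.06681 K/W
  R_nickel alloy = L/(kA) = 0.0282/(13.0·26.2) = 8.280×10^-5 K/W
ΣR = 0.01097 + 0.01816 + 0.06681 + 8.280×10^-5 = 0.09602 K/W
Q = ΔT/ΣR = (1160 °C − 34 °C)/0.09602 = 11700 W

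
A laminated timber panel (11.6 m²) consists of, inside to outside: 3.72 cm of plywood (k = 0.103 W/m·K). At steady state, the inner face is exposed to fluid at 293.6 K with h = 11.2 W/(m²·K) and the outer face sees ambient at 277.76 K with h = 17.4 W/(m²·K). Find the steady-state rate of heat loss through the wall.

Resistance network (inner→outer):
  R_conv,in = 1/(hA) = 1/(11.2·11.6) = 0.007697 K/W
  R_plywood = L/(kA) = 0.0372/(0.103·11.6) = 0.03113 K/W
  R_conv,out = 1/(hA) = 1/(17.4·11.6) = 0.004954 K/W
ΣR = 0.007697 + 0.03113 + 0.004954 = 0.04378 K/W
Q = ΔT/ΣR = (293.6 K − 277.76 K)/0.04378 = 362 W

Q = 362 W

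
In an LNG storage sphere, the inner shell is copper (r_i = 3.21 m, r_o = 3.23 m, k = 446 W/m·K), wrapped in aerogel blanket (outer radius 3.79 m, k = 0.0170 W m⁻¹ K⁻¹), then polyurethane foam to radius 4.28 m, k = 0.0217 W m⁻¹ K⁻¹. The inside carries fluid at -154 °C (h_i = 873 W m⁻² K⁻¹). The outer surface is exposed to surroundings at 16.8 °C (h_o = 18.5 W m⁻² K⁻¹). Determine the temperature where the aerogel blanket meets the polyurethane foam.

Resistance network (inner→outer):
  R_conv,in = 1/(4πr²h) = 1/(4π·3.21²·873) = 8.846×10^-6 K/W
  R_copper = (1/3.21 − 1/3.23)/(4πk) = 0.001929/(4π·446) = 3.442×10^-7 K/W
  R_aerogel blanket = (1/3.23 − 1/3.79)/(4πk) = 0.04575/(4π·0.0170) = 0.2141 K/W
  R_polyurethane foam = (1/3.79 − 1/4.28)/(4πk) = 0.03021/(4π·0.0217) = 0.1108 K/W
  R_conv,out = 1/(4πr²h) = 1/(4π·4.28²·18.5) = 2.348×10^-4 K/W
ΣR = 8.846×10^-6 + 3.442×10^-7 + 0.2141 + 0.1108 + 2.348×10^-4 = 0.3251 K/W
Q = ΔT/ΣR = (-154 °C − 16.8 °C)/0.3251 = -525.4 W
From the inner boundary to the aerogel blanket/polyurethane foam interface, ΣR_partial = 0.2141 K/W.
T_interface = T_in − Q·ΣR_partial = -154 °C − (-525.4)(0.2141) = -41.5 °C

T = -41.5 °C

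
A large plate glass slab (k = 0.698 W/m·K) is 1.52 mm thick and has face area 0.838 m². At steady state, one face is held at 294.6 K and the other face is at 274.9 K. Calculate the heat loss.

Q = kA·ΔT/L = 0.698 × 0.838 × |294.6 K − 274.9 K| / 0.00152 = 7580 W

Q = 7.58 kW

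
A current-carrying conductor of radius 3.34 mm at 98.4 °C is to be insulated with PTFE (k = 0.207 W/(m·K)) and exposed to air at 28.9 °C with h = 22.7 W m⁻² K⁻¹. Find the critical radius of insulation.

For a cylinder, r_cr = k_ins/h = 0.207/22.7 = 0.00912 m = 0.912 cm

r_cr = 0.912 cm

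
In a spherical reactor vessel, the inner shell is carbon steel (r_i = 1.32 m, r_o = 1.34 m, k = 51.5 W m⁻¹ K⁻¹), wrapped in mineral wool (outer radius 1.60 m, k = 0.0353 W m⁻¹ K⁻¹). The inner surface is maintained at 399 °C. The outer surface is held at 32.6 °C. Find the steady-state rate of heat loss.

Q = 1340 W

Treat each layer as a resistance in series:
  R_carbon steel = (1/1.32 − 1/1.34)/(4πk) = 0.01131/(4π·51.5) = 1.747×10^-5 K/W
  R_mineral wool = (1/1.34 − 1/1.60)/(4πk) = 0.1213/(4π·0.0353) = 0.2734 K/W
ΣR = 1.747×10^-5 + 0.2734 = 0.2734 K/W
Q = ΔT/ΣR = (399 °C − 32.6 °C)/0.2734 = 1340 W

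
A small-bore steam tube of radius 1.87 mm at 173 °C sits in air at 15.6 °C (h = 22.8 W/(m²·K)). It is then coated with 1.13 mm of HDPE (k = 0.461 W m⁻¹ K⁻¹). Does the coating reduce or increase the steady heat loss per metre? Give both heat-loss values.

increases: 42.2 → 63.2 W/m

Critical radius for a cylinder: r_cr = k/h = 0.0202 m = 2.02 cm.
Outer radius after coating: r₂ = 0.00187 + 0.00113 = 0.00300 m.
Since r₁ < r_cr and r₂ ≤ r_cr, the coating moves toward the maximum at r_cr — heat loss rises.
Bare: R = 1/(2πr₁h) = 3.733 m·K/W; Q = 157.4/3.733 = 42.2 W/m.
Coated: R = R_cond + R_conv = 2.490 m·K/W; Q = 157.4/2.490 = 63.2 W/m.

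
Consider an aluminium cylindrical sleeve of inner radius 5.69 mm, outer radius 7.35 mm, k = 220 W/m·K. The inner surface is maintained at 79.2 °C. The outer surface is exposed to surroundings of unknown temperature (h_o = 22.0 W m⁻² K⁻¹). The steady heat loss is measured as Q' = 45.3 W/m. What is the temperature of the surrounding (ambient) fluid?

Sum the resistances:
  R'_aluminium = ln(0.00735/0.00569)/(2πk) = 0.2560/(2π·220) = 1.852×10^-4 m·K/W
  R'_conv,out = 1/(2πr h) = 1/(2π·0.00735·22.0) = 0.9843 m·K/W
ΣR = 0.9844 m·K/W
ΔT = Q'·ΣR = 45.3 × 0.9844 = 44.59 K
Heat flows outward, so T_out = T_in − ΔT = 79.2 − 44.59 = 34.6 °C

T_out = 34.6 °C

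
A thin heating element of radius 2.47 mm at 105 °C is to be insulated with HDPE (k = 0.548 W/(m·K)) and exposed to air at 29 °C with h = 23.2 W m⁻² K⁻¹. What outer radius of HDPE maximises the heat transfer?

For a cylinder, r_cr = k_ins/h = 0.548/23.2 = 0.0236 m = 2.36 cm

r_cr = 2.36 cm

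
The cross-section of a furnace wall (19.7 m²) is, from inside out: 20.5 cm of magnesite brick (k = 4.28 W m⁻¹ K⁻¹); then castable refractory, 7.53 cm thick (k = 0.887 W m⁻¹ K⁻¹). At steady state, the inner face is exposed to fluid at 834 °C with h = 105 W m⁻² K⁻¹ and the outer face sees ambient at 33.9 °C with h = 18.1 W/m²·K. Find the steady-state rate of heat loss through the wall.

Q = 79.8 kW

Resistance network (inner→outer):
  R_conv,in = 1/(hA) = 1/(105·19.7) = 4.834×10^-4 K/W
  R_magnesite brick = L/(kA) = 0.205/(4.28·19.7) = 0.002431 K/W
  R_castable refractory = L/(kA) = 0.0753/(0.887·19.7) = 0.004309 K/W
  R_conv,out = 1/(hA) = 1/(18.1·19.7) = 0.002804 K/W
ΣR = 4.834×10^-4 + 0.002431 + 0.004309 + 0.002804 = 0.01003 K/W
Q = ΔT/ΣR = (834 °C − 33.9 °C)/0.01003 = 79800 W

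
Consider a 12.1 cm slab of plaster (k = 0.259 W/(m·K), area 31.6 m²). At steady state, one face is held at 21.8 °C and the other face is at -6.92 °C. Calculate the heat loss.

Q = kA·ΔT/L = 0.259 × 31.6 × |21.8 °C − -6.92 °C| / 0.121 = 1940 W

Q = 1940 W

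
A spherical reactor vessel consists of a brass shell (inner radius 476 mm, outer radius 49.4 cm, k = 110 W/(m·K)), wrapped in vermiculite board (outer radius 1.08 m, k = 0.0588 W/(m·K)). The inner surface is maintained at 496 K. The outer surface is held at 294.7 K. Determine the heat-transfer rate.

Q = 135 W

Resistance network (inner→outer):
  R_brass = (1/0.476 − 1/0.494)/(4πk) = 0.07655/(4π·110) = 5.538×10^-5 K/W
  R_vermiculite board = (1/0.494 − 1/1.08)/(4πk) = 1.098/(4π·0.0588) = 1.486 K/W
ΣR = 5.538×10^-5 + 1.486 = 1.486 K/W
Q = ΔT/ΣR = (496 K − 294.7 K)/1.486 = 135 W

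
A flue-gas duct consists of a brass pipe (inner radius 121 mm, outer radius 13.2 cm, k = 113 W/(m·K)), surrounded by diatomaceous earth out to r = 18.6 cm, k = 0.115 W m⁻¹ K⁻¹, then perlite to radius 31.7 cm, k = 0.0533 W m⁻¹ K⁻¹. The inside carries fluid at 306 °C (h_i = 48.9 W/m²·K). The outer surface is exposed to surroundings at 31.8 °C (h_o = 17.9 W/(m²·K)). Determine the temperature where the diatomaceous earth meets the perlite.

T = 241 °C

Treat each layer as a resistance in series:
  R'_conv,in = 1/(2πr h) = 1/(2π·0.121·48.9) = 0.02690 m·K/W
  R'_brass = ln(0.132/0.121)/(2πk) = 0.08701/(2π·113) = 1.226×10^-4 m·K/W
  R'_diatomaceous earth = ln(0.186/0.132)/(2πk) = 0.3429/(2π·0.115) = 0.4746 m·K/W
  R'_perlite = ln(0.317/0.186)/(2πk) = 0.5332/(2π·0.0533) = 1.592 m·K/W
  R'_conv,out = 1/(2πr h) = 1/(2π·0.317·17.9) = 0.02805 m·K/W
ΣR = 0.02690 + 1.226×10^-4 + 0.4746 + 1.592 + 0.02805 = 2.122 m·K/W
Q' = ΔT/ΣR = (306 °C − 31.8 °C)/2.122 = 129.2 W/m
From the inner boundary to the diatomaceous earth/perlite interface, ΣR_partial = 0.5016 m·K/W.
T_interface = T_in − Q'·ΣR_partial = 306 °C − (129.2)(0.5016) = 241 °C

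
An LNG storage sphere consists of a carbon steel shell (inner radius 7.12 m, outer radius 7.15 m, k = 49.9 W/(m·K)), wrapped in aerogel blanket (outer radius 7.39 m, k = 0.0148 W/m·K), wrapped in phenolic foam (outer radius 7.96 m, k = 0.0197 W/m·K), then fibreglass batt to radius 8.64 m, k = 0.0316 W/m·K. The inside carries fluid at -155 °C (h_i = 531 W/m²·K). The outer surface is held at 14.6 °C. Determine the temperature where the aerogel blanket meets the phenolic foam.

T = -108 °C

Resistance network (inner→outer):
  R_conv,in = 1/(4πr²h) = 1/(4π·7.12²·531) = 2.956×10^-6 K/W
  R_carbon steel = (1/7.12 − 1/7.15)/(4πk) = 5.893×10^-4/(4π·49.9) = 9.398×10^-7 K/W
  R_aerogel blanket = (1/7.15 − 1/7.39)/(4πk) = 0.004542/(4π·0.0148) = 0.02442 K/W
  R_phenolic foam = (1/7.39 − 1/7.96)/(4πk) = 0.009690/(4π·0.0197) = 0.03914 K/W
  R_fibreglass batt = (1/7.96 − 1/8.64)/(4πk) = 0.009887/(4π·0.0316) = 0.02490 K/W
ΣR = 2.956×10^-6 + 9.398×10^-7 + 0.02442 + 0.03914 + 0.02490 = 0.08846 K/W
Q = ΔT/ΣR = (-155 °C − 14.6 °C)/0.08846 = -1917 W
From the inner boundary to the aerogel blanket/phenolic foam interface, ΣR_partial = 0.02442 K/W.
T_interface = T_in − Q·ΣR_partial = -155 °C − (-1917)(0.02442) = -108 °C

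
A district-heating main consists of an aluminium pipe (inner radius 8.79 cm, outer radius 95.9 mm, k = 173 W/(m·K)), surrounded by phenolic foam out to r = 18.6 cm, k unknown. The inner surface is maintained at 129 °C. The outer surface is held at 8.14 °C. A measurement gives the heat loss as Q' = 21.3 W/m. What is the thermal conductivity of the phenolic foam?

k = 0.0186 W/m·K

ΣR = ΔT/Q' = |129 − 8.14|/21.3 = 5.674 m·K/W
Known resistances:
  R'_aluminium = ln(0.0959/0.0879)/(2πk) = 0.08711/(2π·173) = 8.014×10^-5 m·K/W
R_phenolic foam = ΣR − ΣR_known = 5.674 − 8.014×10^-5 = 5.674 m·K/W
ln(r₂/r₁)/(2πk) = 5.674 ⇒ k = 0.6624/(2π·5.674) = 0.0186 W/m·K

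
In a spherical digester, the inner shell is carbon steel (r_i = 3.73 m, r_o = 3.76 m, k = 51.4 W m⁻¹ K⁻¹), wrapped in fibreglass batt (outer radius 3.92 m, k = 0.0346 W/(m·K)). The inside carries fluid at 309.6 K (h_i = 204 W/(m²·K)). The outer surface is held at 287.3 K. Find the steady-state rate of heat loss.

Treat each layer as a resistance in series:
  R_conv,in = 1/(4πr²h) = 1/(4π·3.73²·204) = 2.804×10^-5 K/W
  R_carbon steel = (1/3.73 − 1/3.76)/(4πk) = 0.002139/(4π·51.4) = 3.312×10^-6 K/W
  R_fibreglass batt = (1/3.76 − 1/3.92)/(4πk) = 0.01086/(4π·0.0346) = 0.02497 K/W
ΣR = 2.804×10^-5 + 3.312×10^-6 + 0.02497 = 0.02500 K/W
Q = ΔT/ΣR = (309.6 K − 287.3 K)/0.02500 = 892 W

Q = 892 W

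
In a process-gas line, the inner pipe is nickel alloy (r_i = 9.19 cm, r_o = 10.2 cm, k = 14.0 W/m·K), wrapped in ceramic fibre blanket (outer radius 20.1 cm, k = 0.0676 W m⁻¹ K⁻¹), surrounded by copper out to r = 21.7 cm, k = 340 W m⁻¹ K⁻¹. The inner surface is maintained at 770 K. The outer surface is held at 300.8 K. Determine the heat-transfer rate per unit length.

Series thermal resistances, inner to outer:
  R'_nickel alloy = ln(0.102/0.0919)/(2πk) = 0.1043/(2π·14.0) = 0.001185 m·K/W
  R'_ceramic fibre blanket = ln(0.201/0.102)/(2πk) = 0.6783/(2π·0.0676) = 1.597 m·K/W
  R'_copper = ln(0.217/0.201)/(2πk) = 0.07659/(2π·340) = 3.585×10^-5 m·K/W
ΣR = 0.001185 + 1.597 + 3.585×10^-5 = 1.598 m·K/W
Q' = ΔT/ΣR = (770 K − 300.8 K)/1.598 = 294 W/m

Q' = 294 W/m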